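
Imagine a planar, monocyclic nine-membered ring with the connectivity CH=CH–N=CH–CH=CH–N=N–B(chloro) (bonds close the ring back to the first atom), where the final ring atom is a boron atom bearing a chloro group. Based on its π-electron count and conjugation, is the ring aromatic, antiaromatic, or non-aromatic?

Antiaromatic

All ring atoms are sp² and supply a p orbital to the ring (each doubly-bonded ring atom is sp² with one p-orbital electron; each sp² =N– keeps its lone pair in-plane and puts one electron into the π system; the boron has an empty p orbital); the conjugation is uninterrupted.
Tallying contributions gives 4 × 2 = 8 from the double-bond units + 0 from the B(chloro) atom = 8.
8 = 4(2); a planar, fully conjugated 4n system is antiaromatic.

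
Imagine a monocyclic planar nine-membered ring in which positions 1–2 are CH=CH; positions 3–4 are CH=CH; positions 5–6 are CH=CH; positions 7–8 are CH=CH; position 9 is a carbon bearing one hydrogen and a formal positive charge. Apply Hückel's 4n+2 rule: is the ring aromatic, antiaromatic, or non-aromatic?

All ring atoms are sp² and supply a p orbital to the ring (every atom in a ring double bond is sp² and brings one electron to the p orbital; the carbocation has an empty p orbital); the conjugation is uninterrupted.
Counting π electrons: 4 × 2 = 8 from the double-bond units + 0 from the CH(+) atom = 8.
With 8 = 4·2 π electrons, Hückel's rule classifies the planar ring as antiaromatic.

Antiaromatic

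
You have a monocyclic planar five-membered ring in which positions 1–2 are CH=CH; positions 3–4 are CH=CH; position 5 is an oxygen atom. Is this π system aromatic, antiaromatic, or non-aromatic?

Aromatic

Every ring atom contributes a p orbital perpendicular to the ring (every atom in a ring double bond is sp² and brings one electron to the p orbital; the oxygen donates one lone pair from its p orbital), so the π system is cyclic and fully conjugated.
Tallying contributions gives 2 × 2 = 4 from the double-bond units + 2 from the O atom = 6.
6 = 4(1) + 2, which satisfies Hückel's 4n+2 rule.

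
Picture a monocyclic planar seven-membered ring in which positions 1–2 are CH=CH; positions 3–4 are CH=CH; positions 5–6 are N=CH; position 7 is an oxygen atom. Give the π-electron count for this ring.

All ring atoms are sp² and supply a p orbital to the ring (every atom in a ring double bond is sp² and brings one electron to the p orbital; each =N– nitrogen is pyridine-type (lone pair in the sp² plane, one electron in the p orbital); the oxygen donates one lone pair from its p orbital); the conjugation is uninterrupted.
Tallying contributions gives 3 × 2 = 6 from the double-bond units + 2 from the O atom = 8.

8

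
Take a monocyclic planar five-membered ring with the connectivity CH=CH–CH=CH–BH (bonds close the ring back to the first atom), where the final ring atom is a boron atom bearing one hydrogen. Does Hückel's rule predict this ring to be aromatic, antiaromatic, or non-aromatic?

Every ring atom contributes a p orbital perpendicular to the ring (the double-bond atoms are sp², each contributing one p electron; the boron has an empty p orbital), so the π system is cyclic and fully conjugated.
Adding the contributions, 2 × 2 = 4 from the double-bond units + 0 from the BH atom = 4.
4 is a 4n count (n = 1), so the planar conjugated ring is antiaromatic.
(The species described is borole.)

Antiaromatic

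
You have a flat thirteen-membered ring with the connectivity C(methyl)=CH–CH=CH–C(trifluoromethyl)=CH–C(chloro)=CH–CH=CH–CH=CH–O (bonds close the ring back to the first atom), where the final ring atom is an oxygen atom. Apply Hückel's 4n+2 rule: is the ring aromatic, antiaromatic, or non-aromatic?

All ring atoms are sp² and supply a p orbital to the ring (the double-bond atoms are sp², each contributing one p electron; the oxygen donates one lone pair from its p orbital); the conjugation is uninterrupted.
π-electron count: 6 × 2 = 12 from the double-bond units + 2 from the O atom = 14.
That gives a 4n+2 count (14, n = 3).

Aromatic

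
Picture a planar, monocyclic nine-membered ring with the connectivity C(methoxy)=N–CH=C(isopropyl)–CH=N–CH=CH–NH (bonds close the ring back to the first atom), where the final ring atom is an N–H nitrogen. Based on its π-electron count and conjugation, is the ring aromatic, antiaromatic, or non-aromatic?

Aromatic

All ring atoms are sp² and supply a p orbital to the ring (each doubly-bonded ring atom is sp² with one p-orbital electron; the doubly-bonded nitrogens are pyridine-type — their lone pairs lie in the ring plane, leaving one electron in the p orbital; the pyrrole-type nitrogen donates its lone pair from the p orbital); the conjugation is uninterrupted.
Counting π electrons: 4 × 2 = 8 from the double-bond units + 2 from the NH atom = 10.
Since 10 = 4·2 + 2, the ring meets the 4n+2 criterion.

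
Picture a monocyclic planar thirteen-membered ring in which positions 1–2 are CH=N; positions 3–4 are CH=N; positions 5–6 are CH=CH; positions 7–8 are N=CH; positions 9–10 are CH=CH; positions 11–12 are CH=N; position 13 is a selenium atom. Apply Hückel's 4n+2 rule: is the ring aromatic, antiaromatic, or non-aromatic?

Aromatic

The p orbitals form a continuous loop: the double-bond atoms are sp², each contributing one p electron; each sp² =N– keeps its lone pair in-plane and puts one electron into the π system; the selenium donates one lone pair from its p orbital. The ring is fully conjugated.
Tallying contributions gives 6 × 2 = 12 from the double-bond units + 2 from the Se atom = 14.
14 = 4(3) + 2, which satisfies Hückel's 4n+2 rule.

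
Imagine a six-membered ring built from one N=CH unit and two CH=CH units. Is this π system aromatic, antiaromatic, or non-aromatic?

Check conjugation: the double-bond atoms are sp², each contributing one p electron; the doubly-bonded nitrogens are pyridine-type — their lone pairs lie in the ring plane, leaving one electron in the p orbital — every position has a p orbital, so the cyclic π system is continuous.
π-electron count: 3 × 2 = 6 from the 3 double-bond units.
Since 6 = 4·1 + 2, the ring meets the 4n+2 criterion.

Aromatic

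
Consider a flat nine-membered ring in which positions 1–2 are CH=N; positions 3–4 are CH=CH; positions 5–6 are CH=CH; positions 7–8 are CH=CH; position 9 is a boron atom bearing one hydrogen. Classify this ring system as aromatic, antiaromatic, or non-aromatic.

Antiaromatic

All ring atoms are sp² and supply a p orbital to the ring (each doubly-bonded ring atom is sp² with one p-orbital electron; each =N– nitrogen is pyridine-type (lone pair in the sp² plane, one electron in the p orbital); the boron has an empty p orbital); the conjugation is uninterrupted.
π-electron count: 4 × 2 = 8 from the double-bond units + 0 from the BH atom = 8.
With 8 = 4·2 π electrons, Hückel's rule classifies the planar ring as antiaromatic.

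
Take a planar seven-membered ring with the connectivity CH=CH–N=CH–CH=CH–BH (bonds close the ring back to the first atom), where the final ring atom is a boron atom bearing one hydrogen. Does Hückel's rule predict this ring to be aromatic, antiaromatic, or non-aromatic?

All ring atoms are sp² and supply a p orbital to the ring (each doubly-bonded ring atom is sp² with one p-orbital electron; each sp² =N– keeps its lone pair in-plane and puts one electron into the π system; the boron has an empty p orbital); the conjugation is uninterrupted.
π-electron count: 3 × 2 = 6 from the double-bond units + 0 from the BH atom = 6.
That gives a 4n+2 count (6, n = 1).

Aromatic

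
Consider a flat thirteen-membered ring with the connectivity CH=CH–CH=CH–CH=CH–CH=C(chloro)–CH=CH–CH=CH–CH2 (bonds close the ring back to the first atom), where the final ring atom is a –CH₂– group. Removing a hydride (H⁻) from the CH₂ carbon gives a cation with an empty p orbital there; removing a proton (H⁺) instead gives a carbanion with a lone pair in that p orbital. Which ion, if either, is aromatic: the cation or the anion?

Once that carbon is sp², every ring atom has a p orbital and both ions are fully conjugated.
Cation: 6 × 2 + 0 = 12 π electrons → 4(3), antiaromatic.
Anion: 6 × 2 + 2 = 14 π electrons → 4(3)+2, aromatic.

The anion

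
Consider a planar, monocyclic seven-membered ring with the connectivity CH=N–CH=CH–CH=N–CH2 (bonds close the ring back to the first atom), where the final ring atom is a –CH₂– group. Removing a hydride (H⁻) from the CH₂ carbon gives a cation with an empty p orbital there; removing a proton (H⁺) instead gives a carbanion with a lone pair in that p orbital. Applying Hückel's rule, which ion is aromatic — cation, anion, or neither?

The cation

Both ions have a continuous loop of p orbitals — each ring atom is sp².
Cation: 3 × 2 + 0 = 6 π electrons → 4(1)+2, aromatic.
Anion: 3 × 2 + 2 = 8 π electrons → 4(2), antiaromatic.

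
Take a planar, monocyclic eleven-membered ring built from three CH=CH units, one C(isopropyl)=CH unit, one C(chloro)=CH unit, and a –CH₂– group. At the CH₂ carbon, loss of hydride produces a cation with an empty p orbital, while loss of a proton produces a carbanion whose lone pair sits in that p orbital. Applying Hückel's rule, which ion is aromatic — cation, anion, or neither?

The cation

Once that carbon is sp², every ring atom has a p orbital and both ions are fully conjugated.
Cation: 5 × 2 + 0 = 10 π electrons → 4(2)+2, aromatic.
Anion: 5 × 2 + 2 = 12 π electrons → 4(3), antiaromatic.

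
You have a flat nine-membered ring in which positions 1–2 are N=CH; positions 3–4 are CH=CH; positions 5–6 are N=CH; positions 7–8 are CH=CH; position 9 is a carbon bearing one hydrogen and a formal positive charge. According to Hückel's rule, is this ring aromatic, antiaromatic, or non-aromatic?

Antiaromatic

The p orbitals form a continuous loop: each doubly-bonded ring atom is sp² with one p-orbital electron; the doubly-bonded nitrogens are pyridine-type — their lone pairs lie in the ring plane, leaving one electron in the p orbital; the carbocation has an empty p orbital. The ring is fully conjugated.
Adding the contributions, 4 × 2 = 8 from the double-bond units + 0 from the CH(+) atom = 8.
8 is a 4n count (n = 2), so the planar conjugated ring is antiaromatic.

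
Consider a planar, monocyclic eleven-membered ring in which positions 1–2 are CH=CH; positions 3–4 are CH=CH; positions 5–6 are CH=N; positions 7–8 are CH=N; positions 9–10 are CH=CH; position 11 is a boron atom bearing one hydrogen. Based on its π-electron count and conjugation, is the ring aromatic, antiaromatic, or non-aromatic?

The p orbitals form a continuous loop: each doubly-bonded ring atom is sp² with one p-orbital electron; the doubly-bonded nitrogens are pyridine-type — their lone pairs lie in the ring plane, leaving one electron in the p orbital; the boron has an empty p orbital. The ring is fully conjugated.
Adding the contributions, 5 × 2 = 10 from the double-bond units + 0 from the BH atom = 10.
With 10 π electrons (n = 2), the Hückel 4n+2 condition holds.

Aromatic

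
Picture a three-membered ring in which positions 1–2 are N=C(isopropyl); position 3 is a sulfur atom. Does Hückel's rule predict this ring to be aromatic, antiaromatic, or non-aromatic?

All ring atoms are sp² and supply a p orbital to the ring (every atom in a ring double bond is sp² and brings one electron to the p orbital; each sp² =N– keeps its lone pair in-plane and puts one electron into the π system; the sulfur donates one lone pair from its p orbital); the conjugation is uninterrupted.
Tallying contributions gives 1 × 2 = 2 from the double-bond unit + 2 from the S atom = 4.
4 is a 4n count (n = 1), so the planar conjugated ring is antiaromatic.

Antiaromatic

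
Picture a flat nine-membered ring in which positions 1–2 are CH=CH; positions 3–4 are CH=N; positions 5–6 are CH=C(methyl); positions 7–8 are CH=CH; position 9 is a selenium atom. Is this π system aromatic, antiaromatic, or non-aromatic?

Every ring atom contributes a p orbital perpendicular to the ring (each doubly-bonded ring atom is sp² with one p-orbital electron; each =N– nitrogen is pyridine-type (lone pair in the sp² plane, one electron in the p orbital); the selenium donates one lone pair from its p orbital), so the π system is cyclic and fully conjugated.
Tallying contributions gives 4 × 2 = 8 from the double-bond units + 2 from the Se atom = 10.
10 = 4(2) + 2, which satisfies Hückel's 4n+2 rule.

Aromatic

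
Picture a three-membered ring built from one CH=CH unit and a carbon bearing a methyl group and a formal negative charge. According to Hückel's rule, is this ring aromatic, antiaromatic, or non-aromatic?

Antiaromatic

The p orbitals form a continuous loop: every atom in a ring double bond is sp² and brings one electron to the p orbital; the carbanion's lone pair occupies the p orbital. The ring is fully conjugated.
Tallying contributions gives 1 × 2 = 2 from the double-bond unit + 2 from the C(methyl)(-) atom = 4.
A 4n π count (4, n = 1) in a planar conjugated ring means antiaromatic.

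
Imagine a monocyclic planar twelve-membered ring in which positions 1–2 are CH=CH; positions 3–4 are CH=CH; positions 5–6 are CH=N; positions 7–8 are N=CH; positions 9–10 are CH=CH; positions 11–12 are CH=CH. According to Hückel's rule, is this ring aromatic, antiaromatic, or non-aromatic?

Every ring atom contributes a p orbital perpendicular to the ring (the double-bond atoms are sp², each contributing one p electron; the doubly-bonded nitrogens are pyridine-type — their lone pairs lie in the ring plane, leaving one electron in the p orbital), so the π system is cyclic and fully conjugated.
π-electron count: 6 × 2 = 12 from the 6 double-bond units.
A 4n π count (12, n = 3) in a planar conjugated ring means antiaromatic.

Antiaromatic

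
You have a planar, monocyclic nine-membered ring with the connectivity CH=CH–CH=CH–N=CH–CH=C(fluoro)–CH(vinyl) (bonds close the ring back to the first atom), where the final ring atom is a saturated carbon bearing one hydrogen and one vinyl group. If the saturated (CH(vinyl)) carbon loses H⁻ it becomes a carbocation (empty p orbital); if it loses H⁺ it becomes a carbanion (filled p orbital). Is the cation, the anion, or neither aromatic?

The anion

In either ion the ring is fully conjugated: every atom, including the new sp² carbon, supplies a p orbital.
Cation: 4 × 2 + 0 = 8 π electrons → 4(2), antiaromatic.
Anion: 4 × 2 + 2 = 10 π electrons → 4(2)+2, aromatic.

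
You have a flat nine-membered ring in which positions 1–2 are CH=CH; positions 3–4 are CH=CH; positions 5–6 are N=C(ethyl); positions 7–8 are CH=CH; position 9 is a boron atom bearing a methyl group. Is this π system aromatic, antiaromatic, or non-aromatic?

Every ring atom contributes a p orbital perpendicular to the ring (the double-bond atoms are sp², each contributing one p electron; the doubly-bonded nitrogens are pyridine-type — their lone pairs lie in the ring plane, leaving one electron in the p orbital; the boron has an empty p orbital), so the π system is cyclic and fully conjugated.
π-electron count: 4 × 2 = 8 from the double-bond units + 0 from the B(methyl) atom = 8.
A 4n π count (8, n = 2) in a planar conjugated ring means antiaromatic.

Antiaromatic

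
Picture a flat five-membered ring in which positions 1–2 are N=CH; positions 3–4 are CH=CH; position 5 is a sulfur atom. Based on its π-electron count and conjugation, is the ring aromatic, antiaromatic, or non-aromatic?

Check conjugation: each doubly-bonded ring atom is sp² with one p-orbital electron; each =N– nitrogen is pyridine-type (lone pair in the sp² plane, one electron in the p orbital); the sulfur donates one lone pair from its p orbital — every position has a p orbital, so the cyclic π system is continuous.
π-electron count: 2 × 2 = 4 from the double-bond units + 2 from the S atom = 6.
6 = 4(1) + 2, which satisfies Hückel's 4n+2 rule.

Aromatic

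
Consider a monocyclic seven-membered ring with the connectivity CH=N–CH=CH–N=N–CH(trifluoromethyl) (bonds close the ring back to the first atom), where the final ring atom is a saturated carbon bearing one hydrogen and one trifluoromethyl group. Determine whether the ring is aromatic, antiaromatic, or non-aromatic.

Because that saturated carbon is sp³ and has no p orbital in the ring π system at the CH(trifluoromethyl) position, the π system cannot extend all the way around the ring.
A ring that is not fully conjugated cannot be aromatic or antiaromatic regardless of its π-electron count.

Non-aromatic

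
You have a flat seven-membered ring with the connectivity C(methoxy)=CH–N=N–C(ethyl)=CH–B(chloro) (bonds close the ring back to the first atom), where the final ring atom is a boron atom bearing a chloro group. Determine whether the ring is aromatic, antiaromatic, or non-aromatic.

Aromatic

The p orbitals form a continuous loop: each doubly-bonded ring atom is sp² with one p-orbital electron; each =N– nitrogen is pyridine-type (lone pair in the sp² plane, one electron in the p orbital); the boron has an empty p orbital. The ring is fully conjugated.
Adding the contributions, 3 × 2 = 6 from the double-bond units + 0 from the B(chloro) atom = 6.
With 6 π electrons (n = 1), the Hückel 4n+2 condition holds.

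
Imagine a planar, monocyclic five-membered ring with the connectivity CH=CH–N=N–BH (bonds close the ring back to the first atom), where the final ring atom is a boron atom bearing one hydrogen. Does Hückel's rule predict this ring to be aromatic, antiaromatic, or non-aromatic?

Check conjugation: the double-bond atoms are sp², each contributing one p electron; each sp² =N– keeps its lone pair in-plane and puts one electron into the π system; the boron has an empty p orbital — every position has a p orbital, so the cyclic π system is continuous.
Tallying contributions gives 2 × 2 = 4 from the double-bond units + 0 from the BH atom = 4.
With 4 = 4·1 π electrons, Hückel's rule classifies the planar ring as antiaromatic.

Antiaromatic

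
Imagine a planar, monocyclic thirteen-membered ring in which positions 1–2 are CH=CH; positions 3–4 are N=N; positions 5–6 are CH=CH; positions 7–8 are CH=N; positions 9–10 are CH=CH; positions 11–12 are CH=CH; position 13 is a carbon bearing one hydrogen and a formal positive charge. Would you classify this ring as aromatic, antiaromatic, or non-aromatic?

Antiaromatic

All ring atoms are sp² and supply a p orbital to the ring (every atom in a ring double bond is sp² and brings one electron to the p orbital; each sp² =N– keeps its lone pair in-plane and puts one electron into the π system; the carbocation has an empty p orbital); the conjugation is uninterrupted.
π-electron count: 6 × 2 = 12 from the double-bond units + 0 from the CH(+) atom = 12.
A 4n π count (12, n = 3) in a planar conjugated ring means antiaromatic.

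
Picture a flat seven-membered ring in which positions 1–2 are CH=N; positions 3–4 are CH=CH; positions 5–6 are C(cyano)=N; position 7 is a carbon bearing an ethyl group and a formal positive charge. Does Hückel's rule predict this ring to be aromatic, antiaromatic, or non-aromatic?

The p orbitals form a continuous loop: every atom in a ring double bond is sp² and brings one electron to the p orbital; each sp² =N– keeps its lone pair in-plane and puts one electron into the π system; the carbocation has an empty p orbital. The ring is fully conjugated.
Counting π electrons: 3 × 2 = 6 from the double-bond units + 0 from the C(ethyl)(+) atom = 6.
Since 6 = 4·1 + 2, the ring meets the 4n+2 criterion.

Aromatic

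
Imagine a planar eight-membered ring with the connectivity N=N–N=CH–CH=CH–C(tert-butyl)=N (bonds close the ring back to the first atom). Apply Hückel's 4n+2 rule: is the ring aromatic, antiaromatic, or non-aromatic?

Every ring atom contributes a p orbital perpendicular to the ring (every atom in a ring double bond is sp² and brings one electron to the p orbital; the doubly-bonded nitrogens are pyridine-type — their lone pairs lie in the ring plane, leaving one electron in the p orbital), so the π system is cyclic and fully conjugated.
π-electron count: 4 × 2 = 8 from the 4 double-bond units.
With 8 = 4·2 π electrons, Hückel's rule classifies the planar ring as antiaromatic.

Antiaromatic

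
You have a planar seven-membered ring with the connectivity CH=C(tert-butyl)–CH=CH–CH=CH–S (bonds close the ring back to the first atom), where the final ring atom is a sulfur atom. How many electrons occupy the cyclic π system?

All ring atoms are sp² and supply a p orbital to the ring (every atom in a ring double bond is sp² and brings one electron to the p orbital; the sulfur donates one lone pair from its p orbital); the conjugation is uninterrupted.
π-electron count: 3 × 2 = 6 from the double-bond units + 2 from the S atom = 8.

8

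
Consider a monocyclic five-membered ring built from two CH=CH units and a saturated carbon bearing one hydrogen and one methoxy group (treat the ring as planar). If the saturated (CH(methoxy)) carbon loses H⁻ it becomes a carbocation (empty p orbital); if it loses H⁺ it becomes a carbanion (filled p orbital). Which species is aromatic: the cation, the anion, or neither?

Once that carbon is sp², every ring atom has a p orbital and both ions are fully conjugated.
Cation: 2 × 2 + 0 = 4 π electrons → 4(1), antiaromatic.
Anion: 2 × 2 + 2 = 6 π electrons → 4(1)+2, aromatic.

The anion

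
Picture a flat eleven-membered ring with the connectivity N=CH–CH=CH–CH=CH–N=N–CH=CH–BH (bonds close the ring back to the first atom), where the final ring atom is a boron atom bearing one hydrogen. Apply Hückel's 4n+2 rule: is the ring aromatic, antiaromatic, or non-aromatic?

Check conjugation: every atom in a ring double bond is sp² and brings one electron to the p orbital; the doubly-bonded nitrogens are pyridine-type — their lone pairs lie in the ring plane, leaving one electron in the p orbital; the boron has an empty p orbital — every position has a p orbital, so the cyclic π system is continuous.
π-electron count: 5 × 2 = 10 from the double-bond units + 0 from the BH atom = 10.
With 10 π electrons (n = 2), the Hückel 4n+2 condition holds.

Aromatic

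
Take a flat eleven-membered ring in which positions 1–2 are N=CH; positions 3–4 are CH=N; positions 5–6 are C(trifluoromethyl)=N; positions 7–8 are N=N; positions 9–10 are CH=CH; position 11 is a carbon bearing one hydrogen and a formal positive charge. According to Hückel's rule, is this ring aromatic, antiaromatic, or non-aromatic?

Every ring atom contributes a p orbital perpendicular to the ring (the double-bond atoms are sp², each contributing one p electron; the doubly-bonded nitrogens are pyridine-type — their lone pairs lie in the ring plane, leaving one electron in the p orbital; the carbocation has an empty p orbital), so the π system is cyclic and fully conjugated.
Tallying contributions gives 5 × 2 = 10 from the double-bond units + 0 from the CH(+) atom = 10.
Since 10 = 4·2 + 2, the ring meets the 4n+2 criterion.

Aromatic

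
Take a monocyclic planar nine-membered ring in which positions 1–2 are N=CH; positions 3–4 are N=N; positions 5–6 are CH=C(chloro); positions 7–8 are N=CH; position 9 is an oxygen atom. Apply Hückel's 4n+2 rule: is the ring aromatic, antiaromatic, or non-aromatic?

The p orbitals form a continuous loop: every atom in a ring double bond is sp² and brings one electron to the p orbital; each sp² =N– keeps its lone pair in-plane and puts one electron into the π system; the oxygen donates one lone pair from its p orbital. The ring is fully conjugated.
Counting π electrons: 4 × 2 = 8 from the double-bond units + 2 from the O atom = 10.
10 = 4(2) + 2, which satisfies Hückel's 4n+2 rule.

Aromatic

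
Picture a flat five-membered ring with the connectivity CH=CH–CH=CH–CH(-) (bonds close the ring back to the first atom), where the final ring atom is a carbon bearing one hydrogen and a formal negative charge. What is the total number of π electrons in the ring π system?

6

Every ring atom contributes a p orbital perpendicular to the ring (every atom in a ring double bond is sp² and brings one electron to the p orbital; the carbanion's lone pair occupies the p orbital), so the π system is cyclic and fully conjugated.
Adding the contributions, 2 × 2 = 4 from the double-bond units + 2 from the CH(-) atom = 6.
(The species described is the cyclopentadienyl anion.)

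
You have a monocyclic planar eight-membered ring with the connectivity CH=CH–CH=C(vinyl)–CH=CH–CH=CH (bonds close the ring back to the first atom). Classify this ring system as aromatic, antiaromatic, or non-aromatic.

All ring atoms are sp² and supply a p orbital to the ring (every atom in a ring double bond is sp² and brings one electron to the p orbital); the conjugation is uninterrupted.
Adding the contributions, 4 × 2 = 8 from the 4 double-bond units.
A 4n π count (8, n = 2) in a planar conjugated ring means antiaromatic.

Antiaromatic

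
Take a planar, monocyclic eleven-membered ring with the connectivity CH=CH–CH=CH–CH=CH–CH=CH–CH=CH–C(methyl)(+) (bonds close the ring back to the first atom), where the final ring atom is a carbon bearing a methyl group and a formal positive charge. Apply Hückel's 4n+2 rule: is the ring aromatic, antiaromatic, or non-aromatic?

Aromatic

The p orbitals form a continuous loop: the double-bond atoms are sp², each contributing one p electron; the carbocation has an empty p orbital. The ring is fully conjugated.
Tallying contributions gives 5 × 2 = 10 from the double-bond units + 0 from the C(methyl)(+) atom = 10.
10 = 4(2) + 2, which satisfies Hückel's 4n+2 rule.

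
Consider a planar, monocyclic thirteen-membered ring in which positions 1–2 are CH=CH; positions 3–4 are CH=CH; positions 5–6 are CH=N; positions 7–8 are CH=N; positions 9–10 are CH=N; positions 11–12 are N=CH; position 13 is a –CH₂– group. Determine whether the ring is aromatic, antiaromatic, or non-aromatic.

At the CH2 position, the tetrahedral CH₂ carbon is sp³ and has no p orbital in the ring π system; the ring's p-orbital overlap is broken there.
Broken conjugation rules out both aromaticity and antiaromaticity.

Non-aromatic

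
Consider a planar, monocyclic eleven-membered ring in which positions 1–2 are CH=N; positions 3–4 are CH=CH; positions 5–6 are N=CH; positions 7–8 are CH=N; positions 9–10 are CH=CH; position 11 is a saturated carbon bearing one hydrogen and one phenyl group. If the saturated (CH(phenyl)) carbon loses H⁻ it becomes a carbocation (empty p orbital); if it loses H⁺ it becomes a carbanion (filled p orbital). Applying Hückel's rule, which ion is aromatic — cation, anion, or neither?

The cation

Once that carbon is sp², every ring atom has a p orbital and both ions are fully conjugated.
Cation: 5 × 2 + 0 = 10 π electrons → 4(2)+2, aromatic.
Anion: 5 × 2 + 2 = 12 π electrons → 4(3), antiaromatic.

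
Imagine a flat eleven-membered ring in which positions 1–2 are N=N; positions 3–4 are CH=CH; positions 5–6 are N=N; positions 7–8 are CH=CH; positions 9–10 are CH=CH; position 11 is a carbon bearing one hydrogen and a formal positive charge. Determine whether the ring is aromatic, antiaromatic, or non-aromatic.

All ring atoms are sp² and supply a p orbital to the ring (every atom in a ring double bond is sp² and brings one electron to the p orbital; the doubly-bonded nitrogens are pyridine-type — their lone pairs lie in the ring plane, leaving one electron in the p orbital; the carbocation has an empty p orbital); the conjugation is uninterrupted.
Counting π electrons: 5 × 2 = 10 from the double-bond units + 0 from the CH(+) atom = 10.
That gives a 4n+2 count (10, n = 2).

Aromatic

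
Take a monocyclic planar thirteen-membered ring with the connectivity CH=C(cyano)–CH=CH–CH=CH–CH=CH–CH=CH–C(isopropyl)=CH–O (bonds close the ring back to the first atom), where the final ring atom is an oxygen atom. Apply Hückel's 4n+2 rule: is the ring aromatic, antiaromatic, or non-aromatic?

Aromatic

Check conjugation: each doubly-bonded ring atom is sp² with one p-orbital electron; the oxygen donates one lone pair from its p orbital — every position has a p orbital, so the cyclic π system is continuous.
Counting π electrons: 6 × 2 = 12 from the double-bond units + 2 from the O atom = 14.
That gives a 4n+2 count (14, n = 3).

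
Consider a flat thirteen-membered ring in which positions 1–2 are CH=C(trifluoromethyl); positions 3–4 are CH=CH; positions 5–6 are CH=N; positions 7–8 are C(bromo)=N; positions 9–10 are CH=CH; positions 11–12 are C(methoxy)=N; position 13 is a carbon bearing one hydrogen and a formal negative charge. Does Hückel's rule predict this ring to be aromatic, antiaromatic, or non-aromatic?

Every ring atom contributes a p orbital perpendicular to the ring (each doubly-bonded ring atom is sp² with one p-orbital electron; each sp² =N– keeps its lone pair in-plane and puts one electron into the π system; the carbanion's lone pair occupies the p orbital), so the π system is cyclic and fully conjugated.
Counting π electrons: 6 × 2 = 12 from the double-bond units + 2 from the CH(-) atom = 14.
With 14 π electrons (n = 3), the Hückel 4n+2 condition holds.

Aromatic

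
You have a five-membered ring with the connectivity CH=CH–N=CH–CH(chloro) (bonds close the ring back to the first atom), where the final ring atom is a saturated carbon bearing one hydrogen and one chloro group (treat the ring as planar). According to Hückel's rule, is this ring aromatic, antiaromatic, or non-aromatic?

Because that saturated carbon is sp³ and has no p orbital in the ring π system at the CH(chloro) position, the π system cannot extend all the way around the ring.
Without a continuous loop of overlapping p orbitals the Hückel electron count never comes into play.

Non-aromatic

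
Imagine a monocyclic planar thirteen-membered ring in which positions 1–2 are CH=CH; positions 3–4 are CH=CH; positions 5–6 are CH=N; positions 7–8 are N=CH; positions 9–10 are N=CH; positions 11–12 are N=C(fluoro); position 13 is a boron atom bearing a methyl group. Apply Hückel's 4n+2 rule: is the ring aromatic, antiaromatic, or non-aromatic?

The p orbitals form a continuous loop: every atom in a ring double bond is sp² and brings one electron to the p orbital; each =N– nitrogen is pyridine-type (lone pair in the sp² plane, one electron in the p orbital); the boron has an empty p orbital. The ring is fully conjugated.
Adding the contributions, 6 × 2 = 12 from the double-bond units + 0 from the B(methyl) atom = 12.
With 12 = 4·3 π electrons, Hückel's rule classifies the planar ring as antiaromatic.

Antiaromatic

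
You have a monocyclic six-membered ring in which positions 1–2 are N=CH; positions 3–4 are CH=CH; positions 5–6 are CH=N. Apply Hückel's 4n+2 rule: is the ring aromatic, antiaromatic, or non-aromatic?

Aromatic

The p orbitals form a continuous loop: the double-bond atoms are sp², each contributing one p electron; the doubly-bonded nitrogens are pyridine-type — their lone pairs lie in the ring plane, leaving one electron in the p orbital. The ring is fully conjugated.
Counting π electrons: 3 × 2 = 6 from the 3 double-bond units.
6 = 4(1) + 2, which satisfies Hückel's 4n+2 rule.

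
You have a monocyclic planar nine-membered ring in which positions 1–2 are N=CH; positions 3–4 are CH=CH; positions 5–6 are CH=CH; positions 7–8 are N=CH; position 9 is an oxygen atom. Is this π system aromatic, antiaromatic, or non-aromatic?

Check conjugation: the double-bond atoms are sp², each contributing one p electron; the doubly-bonded nitrogens are pyridine-type — their lone pairs lie in the ring plane, leaving one electron in the p orbital; the oxygen donates one lone pair from its p orbital — every position has a p orbital, so the cyclic π system is continuous.
Counting π electrons: 4 × 2 = 8 from the double-bond units + 2 from the O atom = 10.
With 10 π electrons (n = 2), the Hückel 4n+2 condition holds.

Aromatic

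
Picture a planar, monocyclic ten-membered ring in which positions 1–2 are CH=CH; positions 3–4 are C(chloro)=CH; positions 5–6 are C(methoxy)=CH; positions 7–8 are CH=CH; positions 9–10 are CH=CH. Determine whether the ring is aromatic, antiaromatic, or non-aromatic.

Aromatic

Check conjugation: each doubly-bonded ring atom is sp² with one p-orbital electron — every position has a p orbital, so the cyclic π system is continuous.
Adding the contributions, 5 × 2 = 10 from the 5 double-bond units.
That gives a 4n+2 count (10, n = 2).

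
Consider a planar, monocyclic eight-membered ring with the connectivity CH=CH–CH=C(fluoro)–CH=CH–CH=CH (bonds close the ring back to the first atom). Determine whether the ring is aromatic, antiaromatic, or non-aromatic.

Every ring atom contributes a p orbital perpendicular to the ring (every atom in a ring double bond is sp² and brings one electron to the p orbital), so the π system is cyclic and fully conjugated.
Tallying contributions gives 4 × 2 = 8 from the 4 double-bond units.
8 = 4(2); a planar, fully conjugated 4n system is antiaromatic.

Antiaromatic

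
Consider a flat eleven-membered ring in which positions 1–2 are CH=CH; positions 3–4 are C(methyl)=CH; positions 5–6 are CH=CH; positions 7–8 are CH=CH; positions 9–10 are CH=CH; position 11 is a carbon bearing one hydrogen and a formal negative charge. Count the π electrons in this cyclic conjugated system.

Check conjugation: each doubly-bonded ring atom is sp² with one p-orbital electron; the carbanion's lone pair occupies the p orbital — every position has a p orbital, so the cyclic π system is continuous.
Counting π electrons: 5 × 2 = 10 from the double-bond units + 2 from the CH(-) atom = 12.

12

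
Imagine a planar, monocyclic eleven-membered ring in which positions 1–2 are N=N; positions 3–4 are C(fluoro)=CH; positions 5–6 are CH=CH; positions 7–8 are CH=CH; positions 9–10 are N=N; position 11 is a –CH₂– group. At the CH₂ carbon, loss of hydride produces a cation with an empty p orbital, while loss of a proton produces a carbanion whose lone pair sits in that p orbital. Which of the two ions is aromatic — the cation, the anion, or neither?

Both ions have a continuous loop of p orbitals — each ring atom is sp².
Cation: 5 × 2 + 0 = 10 π electrons → 4(2)+2, aromatic.
Anion: 5 × 2 + 2 = 12 π electrons → 4(3), antiaromatic.

The cation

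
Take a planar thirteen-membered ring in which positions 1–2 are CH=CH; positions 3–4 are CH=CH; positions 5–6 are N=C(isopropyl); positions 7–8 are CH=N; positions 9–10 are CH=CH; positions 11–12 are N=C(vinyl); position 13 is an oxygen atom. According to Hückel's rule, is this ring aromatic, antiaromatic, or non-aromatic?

Check conjugation: every atom in a ring double bond is sp² and brings one electron to the p orbital; the doubly-bonded nitrogens are pyridine-type — their lone pairs lie in the ring plane, leaving one electron in the p orbital; the oxygen donates one lone pair from its p orbital — every position has a p orbital, so the cyclic π system is continuous.
Tallying contributions gives 6 × 2 = 12 from the double-bond units + 2 from the O atom = 14.
That gives a 4n+2 count (14, n = 3).

Aromatic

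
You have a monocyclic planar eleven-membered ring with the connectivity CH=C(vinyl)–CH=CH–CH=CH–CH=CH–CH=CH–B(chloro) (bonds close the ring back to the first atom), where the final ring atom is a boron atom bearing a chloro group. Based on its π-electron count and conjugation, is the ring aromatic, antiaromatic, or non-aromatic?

Every ring atom contributes a p orbital perpendicular to the ring (the double-bond atoms are sp², each contributing one p electron; the boron has an empty p orbital), so the π system is cyclic and fully conjugated.
Tallying contributions gives 5 × 2 = 10 from the double-bond units + 0 from the B(chloro) atom = 10.
That gives a 4n+2 count (10, n = 2).

Aromatic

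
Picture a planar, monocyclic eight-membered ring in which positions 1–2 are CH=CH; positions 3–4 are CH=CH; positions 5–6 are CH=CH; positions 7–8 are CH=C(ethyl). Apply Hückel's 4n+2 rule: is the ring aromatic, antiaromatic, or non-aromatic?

All ring atoms are sp² and supply a p orbital to the ring (the double-bond atoms are sp², each contributing one p electron); the conjugation is uninterrupted.
Tallying contributions gives 4 × 2 = 8 from the 4 double-bond units.
8 = 4(2); a planar, fully conjugated 4n system is antiaromatic.

Antiaromatic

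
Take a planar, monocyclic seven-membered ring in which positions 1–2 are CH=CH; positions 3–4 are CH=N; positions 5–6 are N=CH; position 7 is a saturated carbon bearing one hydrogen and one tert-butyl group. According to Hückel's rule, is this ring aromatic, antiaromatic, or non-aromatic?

Non-aromatic

At the CH(tert-butyl) position, that saturated carbon is sp³ and has no p orbital in the ring π system; the ring's p-orbital overlap is broken there.
A ring that is not fully conjugated cannot be aromatic or antiaromatic regardless of its π-electron count.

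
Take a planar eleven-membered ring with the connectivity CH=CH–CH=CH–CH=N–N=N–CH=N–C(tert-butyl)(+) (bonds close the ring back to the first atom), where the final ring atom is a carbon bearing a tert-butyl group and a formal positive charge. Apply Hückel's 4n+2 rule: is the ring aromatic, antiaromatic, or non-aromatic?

Check conjugation: each doubly-bonded ring atom is sp² with one p-orbital electron; the doubly-bonded nitrogens are pyridine-type — their lone pairs lie in the ring plane, leaving one electron in the p orbital; the carbocation has an empty p orbital — every position has a p orbital, so the cyclic π system is continuous.
π-electron count: 5 × 2 = 10 from the double-bond units + 0 from the C(tert-butyl)(+) atom = 10.
10 = 4(2) + 2, which satisfies Hückel's 4n+2 rule.

Aromatic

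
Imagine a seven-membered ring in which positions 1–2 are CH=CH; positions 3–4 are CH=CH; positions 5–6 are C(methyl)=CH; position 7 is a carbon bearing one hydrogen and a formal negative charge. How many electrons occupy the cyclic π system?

Check conjugation: the double-bond atoms are sp², each contributing one p electron; the carbanion's lone pair occupies the p orbital — every position has a p orbital, so the cyclic π system is continuous.
π-electron count: 3 × 2 = 6 from the double-bond units + 2 from the CH(-) atom = 8.

8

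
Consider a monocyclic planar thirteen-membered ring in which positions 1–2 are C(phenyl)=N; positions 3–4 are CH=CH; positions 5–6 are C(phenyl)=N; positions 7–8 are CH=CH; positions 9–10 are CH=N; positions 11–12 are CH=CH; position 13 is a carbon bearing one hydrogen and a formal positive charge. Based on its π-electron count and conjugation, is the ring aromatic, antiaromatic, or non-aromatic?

All ring atoms are sp² and supply a p orbital to the ring (the double-bond atoms are sp², each contributing one p electron; the doubly-bonded nitrogens are pyridine-type — their lone pairs lie in the ring plane, leaving one electron in the p orbital; the carbocation has an empty p orbital); the conjugation is uninterrupted.
π-electron count: 6 × 2 = 12 from the double-bond units + 0 from the CH(+) atom = 12.
A 4n π count (12, n = 3) in a planar conjugated ring means antiaromatic.

Antiaromatic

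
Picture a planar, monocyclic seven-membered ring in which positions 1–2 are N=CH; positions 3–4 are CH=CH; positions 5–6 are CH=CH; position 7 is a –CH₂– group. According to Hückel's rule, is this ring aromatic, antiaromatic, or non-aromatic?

At the CH2 position, the tetrahedral CH₂ carbon is sp³ and has no p orbital in the ring π system; the ring's p-orbital overlap is broken there.
Broken conjugation rules out both aromaticity and antiaromaticity.

Non-aromatic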